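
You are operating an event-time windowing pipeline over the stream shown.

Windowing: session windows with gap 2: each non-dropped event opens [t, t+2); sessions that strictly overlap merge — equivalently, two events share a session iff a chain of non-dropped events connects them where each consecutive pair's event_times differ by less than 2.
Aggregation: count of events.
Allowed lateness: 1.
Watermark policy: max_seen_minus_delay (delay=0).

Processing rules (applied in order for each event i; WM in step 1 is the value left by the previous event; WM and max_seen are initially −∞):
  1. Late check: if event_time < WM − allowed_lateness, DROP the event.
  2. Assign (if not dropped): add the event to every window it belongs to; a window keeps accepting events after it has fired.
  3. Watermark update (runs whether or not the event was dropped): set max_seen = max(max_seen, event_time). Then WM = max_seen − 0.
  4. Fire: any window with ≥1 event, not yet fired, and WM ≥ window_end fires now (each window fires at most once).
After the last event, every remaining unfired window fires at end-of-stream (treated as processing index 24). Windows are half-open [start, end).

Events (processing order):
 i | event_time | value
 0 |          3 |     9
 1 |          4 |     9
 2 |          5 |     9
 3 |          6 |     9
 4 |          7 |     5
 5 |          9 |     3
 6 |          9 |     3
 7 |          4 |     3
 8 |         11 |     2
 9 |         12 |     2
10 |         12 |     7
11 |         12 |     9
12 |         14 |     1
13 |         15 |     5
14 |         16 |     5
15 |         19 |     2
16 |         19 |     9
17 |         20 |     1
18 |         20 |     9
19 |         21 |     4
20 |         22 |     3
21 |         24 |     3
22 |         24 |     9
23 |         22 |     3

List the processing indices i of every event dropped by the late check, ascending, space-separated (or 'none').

i=0 t=3 v=9: → [3,5); WM=3
i=1 t=4 v=9: → [3,6); WM=4
i=2 t=5 v=9: → [3,7); WM=5
i=3 t=6 v=9: → [3,8); WM=6
i=4 t=7 v=5: → [3,9); WM=7
i=5 t=9 v=3: → [9,11); WM=9
i=6 t=9 v=3: → [9,11); WM=9
i=7 t=4 v=3: DROP (t<9-1); WM=9
i=8 t=11 v=2: → [11,13); WM=11
i=9 t=12 v=2: → [11,14); WM=12
i=10 t=12 v=7: → [11,14); WM=12
i=11 t=12 v=9: → [11,14); WM=12
i=12 t=14 v=1: → [14,16); WM=14
i=13 t=15 v=5: → [14,17); WM=15
i=14 t=16 v=5: → [14,18); WM=16
i=15 t=19 v=2: → [19,21); WM=19
i=16 t=19 v=9: → [19,21); WM=19
i=17 t=20 v=1: → [19,22); WM=20
i=18 t=20 v=9: → [19,22); WM=20
i=19 t=21 v=4: → [19,23); WM=21
i=20 t=22 v=3: → [19,24); WM=22
i=21 t=24 v=3: → [24,26); WM=24
i=22 t=24 v=9: → [24,26); WM=24
i=23 t=22 v=3: DROP (t<24-1); WM=24

7 23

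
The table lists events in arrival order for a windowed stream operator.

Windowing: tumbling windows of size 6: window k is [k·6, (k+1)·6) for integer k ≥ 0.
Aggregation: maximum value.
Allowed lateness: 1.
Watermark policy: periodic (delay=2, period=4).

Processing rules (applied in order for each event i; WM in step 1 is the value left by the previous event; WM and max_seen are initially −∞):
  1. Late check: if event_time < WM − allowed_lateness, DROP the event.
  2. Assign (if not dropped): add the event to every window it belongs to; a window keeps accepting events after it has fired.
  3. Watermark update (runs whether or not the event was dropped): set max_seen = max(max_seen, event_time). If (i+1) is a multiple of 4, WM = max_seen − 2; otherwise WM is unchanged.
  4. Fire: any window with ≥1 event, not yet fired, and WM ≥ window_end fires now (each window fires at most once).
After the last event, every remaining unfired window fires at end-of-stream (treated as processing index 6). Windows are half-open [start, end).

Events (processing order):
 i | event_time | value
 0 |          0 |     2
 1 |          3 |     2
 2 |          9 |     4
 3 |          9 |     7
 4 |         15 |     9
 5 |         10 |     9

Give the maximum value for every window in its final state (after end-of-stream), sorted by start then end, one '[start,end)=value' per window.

i=0 t=0 v=2: → [0,6); WM=−∞
i=1 t=3 v=2: → [0,6); WM=−∞
i=2 t=9 v=4: → [6,12); WM=−∞
i=3 t=9 v=7: → [6,12); WM=7; [0,6) fires=2
i=4 t=15 v=9: → [12,18); WM=7
i=5 t=10 v=9: → [6,12); WM=7

[0,6)=2 [6,12)=9 [12,18)=9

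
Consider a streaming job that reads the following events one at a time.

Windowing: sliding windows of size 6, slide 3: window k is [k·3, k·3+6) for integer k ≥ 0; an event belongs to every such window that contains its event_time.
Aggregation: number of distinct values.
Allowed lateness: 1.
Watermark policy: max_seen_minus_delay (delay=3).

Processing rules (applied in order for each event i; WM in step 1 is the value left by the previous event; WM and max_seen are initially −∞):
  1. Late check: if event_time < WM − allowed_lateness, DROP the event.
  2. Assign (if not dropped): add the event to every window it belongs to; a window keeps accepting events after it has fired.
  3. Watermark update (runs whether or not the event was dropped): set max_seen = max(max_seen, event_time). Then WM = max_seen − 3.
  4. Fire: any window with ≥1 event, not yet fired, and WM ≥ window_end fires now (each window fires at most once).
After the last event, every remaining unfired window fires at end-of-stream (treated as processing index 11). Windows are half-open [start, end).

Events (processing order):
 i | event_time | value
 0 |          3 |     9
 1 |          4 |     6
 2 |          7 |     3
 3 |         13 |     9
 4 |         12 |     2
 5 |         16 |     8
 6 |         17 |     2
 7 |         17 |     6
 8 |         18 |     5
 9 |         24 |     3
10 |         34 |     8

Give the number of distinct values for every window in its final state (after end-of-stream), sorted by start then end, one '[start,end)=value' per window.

[0,6)=2 [3,9)=3 [6,12)=1 [9,15)=2 [12,18)=4 [15,21)=4 [18,24)=1 [21,27)=1 [24,30)=1 [30,36)=1 [33,39)=1

i=0 t=3 v=9: → [3,9),[0,6); WM=0
i=1 t=4 v=6: → [3,9),[0,6); WM=1
i=2 t=7 v=3: → [6,12),[3,9); WM=4
i=3 t=13 v=9: → [12,18),[9,15); WM=10; [0,6) fires=2 [3,9) fires=3
i=4 t=12 v=2: → [12,18),[9,15); WM=10
i=5 t=16 v=8: → [15,21),[12,18); WM=13; [6,12) fires=1
i=6 t=17 v=2: → [15,21),[12,18); WM=14
i=7 t=17 v=6: → [15,21),[12,18); WM=14
i=8 t=18 v=5: → [18,24),[15,21); WM=15; [9,15) fires=2
i=9 t=24 v=3: → [24,30),[21,27); WM=21; [12,18) fires=4 [15,21) fires=4
i=10 t=34 v=8: → [33,39),[30,36); WM=31; [18,24) fires=1 [21,27) fires=1 [24,30) fires=1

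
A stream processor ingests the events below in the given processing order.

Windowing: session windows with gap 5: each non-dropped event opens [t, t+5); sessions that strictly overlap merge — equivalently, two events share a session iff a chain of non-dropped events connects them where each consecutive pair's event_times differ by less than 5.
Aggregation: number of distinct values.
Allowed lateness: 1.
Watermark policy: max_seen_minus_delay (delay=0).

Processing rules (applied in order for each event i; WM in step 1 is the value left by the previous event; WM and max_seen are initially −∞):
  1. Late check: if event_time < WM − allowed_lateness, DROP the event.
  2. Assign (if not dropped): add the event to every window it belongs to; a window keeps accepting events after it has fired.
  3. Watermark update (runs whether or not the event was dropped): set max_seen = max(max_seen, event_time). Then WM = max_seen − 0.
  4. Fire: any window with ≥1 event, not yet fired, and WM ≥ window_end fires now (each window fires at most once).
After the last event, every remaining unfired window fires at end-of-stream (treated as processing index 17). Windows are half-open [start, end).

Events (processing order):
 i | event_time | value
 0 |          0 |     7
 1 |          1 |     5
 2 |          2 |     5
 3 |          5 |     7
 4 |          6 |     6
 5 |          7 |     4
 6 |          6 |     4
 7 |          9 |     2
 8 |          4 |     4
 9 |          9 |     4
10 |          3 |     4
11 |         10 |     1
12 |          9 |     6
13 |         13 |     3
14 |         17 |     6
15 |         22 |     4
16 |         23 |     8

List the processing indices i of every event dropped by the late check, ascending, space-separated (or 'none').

i=0 t=0 v=7: → [0,5); WM=0
i=1 t=1 v=5: → [0,6); WM=1
i=2 t=2 v=5: → [0,7); WM=2
i=3 t=5 v=7: → [0,10); WM=5
i=4 t=6 v=6: → [0,11); WM=6
i=5 t=7 v=4: → [0,12); WM=7
i=6 t=6 v=4: → [0,12); WM=7
i=7 t=9 v=2: → [0,14); WM=9
i=8 t=4 v=4: DROP (t<9-1); WM=9
i=9 t=9 v=4: → [0,14); WM=9
i=10 t=3 v=4: DROP (t<9-1); WM=9
i=11 t=10 v=1: → [0,15); WM=10
i=12 t=9 v=6: → [0,15); WM=10
i=13 t=13 v=3: → [0,18); WM=13
i=14 t=17 v=6: → [0,22); WM=17
i=15 t=22 v=4: → [22,27); WM=22
i=16 t=23 v=8: → [22,28); WM=23

8 10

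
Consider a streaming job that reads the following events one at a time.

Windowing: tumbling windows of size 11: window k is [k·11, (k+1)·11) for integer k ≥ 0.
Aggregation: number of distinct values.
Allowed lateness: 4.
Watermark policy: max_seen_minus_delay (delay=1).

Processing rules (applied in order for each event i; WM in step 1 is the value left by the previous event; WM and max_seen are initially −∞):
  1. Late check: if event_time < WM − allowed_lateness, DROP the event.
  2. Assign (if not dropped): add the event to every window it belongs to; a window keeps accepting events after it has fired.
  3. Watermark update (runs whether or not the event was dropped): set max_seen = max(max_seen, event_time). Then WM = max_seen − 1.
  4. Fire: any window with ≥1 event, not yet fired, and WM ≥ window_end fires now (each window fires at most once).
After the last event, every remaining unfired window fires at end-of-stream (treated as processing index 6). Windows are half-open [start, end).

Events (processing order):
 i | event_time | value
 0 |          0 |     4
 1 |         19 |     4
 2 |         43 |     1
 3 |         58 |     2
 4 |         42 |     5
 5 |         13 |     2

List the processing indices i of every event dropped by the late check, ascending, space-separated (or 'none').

i=0 t=0 v=4: → [0,11); WM=-1
i=1 t=19 v=4: → [11,22); WM=18; [0,11) fires=1
i=2 t=43 v=1: → [33,44); WM=42; [11,22) fires=1
i=3 t=58 v=2: → [55,66); WM=57; [33,44) fires=1
i=4 t=42 v=5: DROP (t<57-4); WM=57
i=5 t=13 v=2: DROP (t<57-4); WM=57

4 5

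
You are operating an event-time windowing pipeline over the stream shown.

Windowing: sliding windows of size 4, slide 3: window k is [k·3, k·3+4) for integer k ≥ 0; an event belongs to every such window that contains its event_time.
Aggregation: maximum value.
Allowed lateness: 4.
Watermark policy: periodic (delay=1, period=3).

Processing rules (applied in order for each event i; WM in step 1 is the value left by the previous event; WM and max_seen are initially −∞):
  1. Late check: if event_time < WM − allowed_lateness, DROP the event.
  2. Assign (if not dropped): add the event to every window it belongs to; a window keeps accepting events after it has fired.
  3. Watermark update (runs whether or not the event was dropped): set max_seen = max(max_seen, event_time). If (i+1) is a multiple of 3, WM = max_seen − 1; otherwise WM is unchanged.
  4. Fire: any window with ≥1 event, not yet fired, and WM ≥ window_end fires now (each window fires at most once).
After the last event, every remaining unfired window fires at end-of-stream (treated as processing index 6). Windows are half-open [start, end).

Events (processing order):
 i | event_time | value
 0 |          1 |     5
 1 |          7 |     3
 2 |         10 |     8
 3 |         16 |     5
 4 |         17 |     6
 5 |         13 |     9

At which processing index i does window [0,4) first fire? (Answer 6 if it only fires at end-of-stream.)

2

i=0 t=1 v=5: → [0,4); WM=−∞
i=1 t=7 v=3: → [6,10); WM=−∞
i=2 t=10 v=8: → [9,13); WM=9; [0,4) fires=5
i=3 t=16 v=5: → [15,19); WM=9
i=4 t=17 v=6: → [15,19); WM=9
i=5 t=13 v=9: → [12,16); WM=16; [6,10) fires=3 [9,13) fires=8 [12,16) fires=9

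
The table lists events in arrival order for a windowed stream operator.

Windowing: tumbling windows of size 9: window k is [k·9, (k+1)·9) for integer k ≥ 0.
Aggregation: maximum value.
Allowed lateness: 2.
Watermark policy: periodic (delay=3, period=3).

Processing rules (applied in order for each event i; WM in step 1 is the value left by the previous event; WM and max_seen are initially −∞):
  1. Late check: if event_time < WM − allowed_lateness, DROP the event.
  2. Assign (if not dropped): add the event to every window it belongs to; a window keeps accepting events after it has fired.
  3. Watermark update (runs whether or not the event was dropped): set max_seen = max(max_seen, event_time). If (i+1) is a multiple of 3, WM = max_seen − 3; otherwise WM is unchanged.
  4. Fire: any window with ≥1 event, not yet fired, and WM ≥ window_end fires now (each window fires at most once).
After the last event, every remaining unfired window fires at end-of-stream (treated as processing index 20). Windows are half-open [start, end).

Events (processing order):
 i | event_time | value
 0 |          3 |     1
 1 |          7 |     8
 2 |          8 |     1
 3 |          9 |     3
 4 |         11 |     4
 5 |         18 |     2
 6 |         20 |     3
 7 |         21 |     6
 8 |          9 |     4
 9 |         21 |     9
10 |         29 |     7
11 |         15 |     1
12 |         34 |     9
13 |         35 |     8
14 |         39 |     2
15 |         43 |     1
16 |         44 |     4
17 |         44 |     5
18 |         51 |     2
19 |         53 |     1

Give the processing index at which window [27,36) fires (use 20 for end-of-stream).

14

i=0 t=3 v=1: → [0,9); WM=−∞
i=1 t=7 v=8: → [0,9); WM=−∞
i=2 t=8 v=1: → [0,9); WM=5
i=3 t=9 v=3: → [9,18); WM=5
i=4 t=11 v=4: → [9,18); WM=5
i=5 t=18 v=2: → [18,27); WM=15; [0,9) fires=8
i=6 t=20 v=3: → [18,27); WM=15
i=7 t=21 v=6: → [18,27); WM=15
i=8 t=9 v=4: DROP (t<15-2); WM=18; [9,18) fires=4
i=9 t=21 v=9: → [18,27); WM=18
i=10 t=29 v=7: → [27,36); WM=18
i=11 t=15 v=1: DROP (t<18-2); WM=26
i=12 t=34 v=9: → [27,36); WM=26
i=13 t=35 v=8: → [27,36); WM=26
i=14 t=39 v=2: → [36,45); WM=36; [18,27) fires=9 [27,36) fires=9
i=15 t=43 v=1: → [36,45); WM=36
i=16 t=44 v=4: → [36,45); WM=36
i=17 t=44 v=5: → [36,45); WM=41
i=18 t=51 v=2: → [45,54); WM=41
i=19 t=53 v=1: → [45,54); WM=41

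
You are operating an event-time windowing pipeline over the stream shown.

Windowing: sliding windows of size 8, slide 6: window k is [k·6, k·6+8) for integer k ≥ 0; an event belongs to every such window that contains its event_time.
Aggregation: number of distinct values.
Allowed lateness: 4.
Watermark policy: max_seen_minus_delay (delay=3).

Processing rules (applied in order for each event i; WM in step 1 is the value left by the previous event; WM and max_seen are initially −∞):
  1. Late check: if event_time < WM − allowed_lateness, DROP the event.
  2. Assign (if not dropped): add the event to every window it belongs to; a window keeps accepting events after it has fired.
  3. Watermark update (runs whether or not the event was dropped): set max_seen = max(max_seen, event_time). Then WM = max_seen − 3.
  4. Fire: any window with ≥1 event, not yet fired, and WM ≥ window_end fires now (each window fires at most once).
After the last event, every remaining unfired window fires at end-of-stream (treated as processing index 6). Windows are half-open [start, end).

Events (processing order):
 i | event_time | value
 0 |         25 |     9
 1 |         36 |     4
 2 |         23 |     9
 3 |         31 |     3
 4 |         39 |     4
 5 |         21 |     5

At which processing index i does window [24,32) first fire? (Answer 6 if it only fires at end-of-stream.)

i=0 t=25 v=9: → [24,32),[18,26); WM=22
i=1 t=36 v=4: → [36,44),[30,38); WM=33; [18,26) fires=1 [24,32) fires=1
i=2 t=23 v=9: DROP (t<33-4); WM=33
i=3 t=31 v=3: → [30,38),[24,32); WM=33
i=4 t=39 v=4: → [36,44); WM=36
i=5 t=21 v=5: DROP (t<36-4); WM=36

1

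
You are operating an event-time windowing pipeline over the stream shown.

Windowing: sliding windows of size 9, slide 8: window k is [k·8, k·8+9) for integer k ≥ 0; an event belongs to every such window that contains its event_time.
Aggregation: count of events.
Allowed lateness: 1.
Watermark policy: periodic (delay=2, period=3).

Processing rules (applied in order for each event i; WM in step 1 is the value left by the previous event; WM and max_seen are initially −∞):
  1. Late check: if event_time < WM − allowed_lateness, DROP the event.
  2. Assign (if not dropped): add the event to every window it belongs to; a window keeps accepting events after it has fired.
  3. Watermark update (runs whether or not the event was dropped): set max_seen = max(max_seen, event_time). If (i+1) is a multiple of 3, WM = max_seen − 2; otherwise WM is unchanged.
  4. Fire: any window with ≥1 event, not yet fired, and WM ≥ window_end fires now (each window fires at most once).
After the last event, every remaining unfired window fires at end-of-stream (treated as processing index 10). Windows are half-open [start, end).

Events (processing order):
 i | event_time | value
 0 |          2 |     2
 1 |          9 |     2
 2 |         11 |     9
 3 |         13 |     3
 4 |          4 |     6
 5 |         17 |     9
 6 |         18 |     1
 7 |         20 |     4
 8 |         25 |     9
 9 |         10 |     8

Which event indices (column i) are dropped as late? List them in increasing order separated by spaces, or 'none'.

i=0 t=2 v=2: → [0,9); WM=−∞
i=1 t=9 v=2: → [8,17); WM=−∞
i=2 t=11 v=9: → [8,17); WM=9; [0,9) fires=1
i=3 t=13 v=3: → [8,17); WM=9
i=4 t=4 v=6: DROP (t<9-1); WM=9
i=5 t=17 v=9: → [16,25); WM=15
i=6 t=18 v=1: → [16,25); WM=15
i=7 t=20 v=4: → [16,25); WM=15
i=8 t=25 v=9: → [24,33); WM=23; [8,17) fires=3
i=9 t=10 v=8: DROP (t<23-1); WM=23

4 9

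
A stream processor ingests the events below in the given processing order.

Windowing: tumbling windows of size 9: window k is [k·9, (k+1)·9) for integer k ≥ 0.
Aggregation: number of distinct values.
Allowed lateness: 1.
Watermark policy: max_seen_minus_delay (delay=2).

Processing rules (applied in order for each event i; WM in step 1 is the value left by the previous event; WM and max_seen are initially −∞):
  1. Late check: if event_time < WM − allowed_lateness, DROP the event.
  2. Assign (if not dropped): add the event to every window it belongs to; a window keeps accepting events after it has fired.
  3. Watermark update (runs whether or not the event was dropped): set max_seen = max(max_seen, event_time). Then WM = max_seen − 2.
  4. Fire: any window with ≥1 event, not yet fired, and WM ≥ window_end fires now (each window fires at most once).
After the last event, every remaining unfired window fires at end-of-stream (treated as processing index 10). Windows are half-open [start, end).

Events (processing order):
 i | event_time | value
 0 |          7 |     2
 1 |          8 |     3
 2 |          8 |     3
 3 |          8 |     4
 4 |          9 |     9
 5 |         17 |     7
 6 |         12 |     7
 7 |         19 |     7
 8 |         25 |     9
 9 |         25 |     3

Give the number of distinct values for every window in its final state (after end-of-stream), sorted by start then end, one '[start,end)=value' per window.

[0,9)=3 [9,18)=2 [18,27)=3

i=0 t=7 v=2: → [0,9); WM=5
i=1 t=8 v=3: → [0,9); WM=6
i=2 t=8 v=3: → [0,9); WM=6
i=3 t=8 v=4: → [0,9); WM=6
i=4 t=9 v=9: → [9,18); WM=7
i=5 t=17 v=7: → [9,18); WM=15; [0,9) fires=3
i=6 t=12 v=7: DROP (t<15-1); WM=15
i=7 t=19 v=7: → [18,27); WM=17
i=8 t=25 v=9: → [18,27); WM=23; [9,18) fires=2
i=9 t=25 v=3: → [18,27); WM=23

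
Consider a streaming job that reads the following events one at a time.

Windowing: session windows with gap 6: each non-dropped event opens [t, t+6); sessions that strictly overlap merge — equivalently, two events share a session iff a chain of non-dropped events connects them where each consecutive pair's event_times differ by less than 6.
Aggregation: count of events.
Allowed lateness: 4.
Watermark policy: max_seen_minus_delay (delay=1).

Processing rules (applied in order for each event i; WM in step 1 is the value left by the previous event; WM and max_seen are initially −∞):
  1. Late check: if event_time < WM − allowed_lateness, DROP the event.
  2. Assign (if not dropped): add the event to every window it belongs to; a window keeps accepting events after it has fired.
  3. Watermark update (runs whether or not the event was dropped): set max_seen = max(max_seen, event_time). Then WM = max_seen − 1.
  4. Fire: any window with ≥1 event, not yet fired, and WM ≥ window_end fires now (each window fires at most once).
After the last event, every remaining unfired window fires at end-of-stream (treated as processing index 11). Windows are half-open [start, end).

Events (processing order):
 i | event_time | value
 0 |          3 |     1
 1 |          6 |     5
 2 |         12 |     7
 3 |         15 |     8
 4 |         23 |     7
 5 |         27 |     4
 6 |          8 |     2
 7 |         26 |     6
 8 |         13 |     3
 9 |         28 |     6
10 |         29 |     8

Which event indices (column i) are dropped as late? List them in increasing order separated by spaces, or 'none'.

6 8

i=0 t=3 v=1: → [3,9); WM=2
i=1 t=6 v=5: → [3,12); WM=5
i=2 t=12 v=7: → [12,18); WM=11
i=3 t=15 v=8: → [12,21); WM=14
i=4 t=23 v=7: → [23,29); WM=22
i=5 t=27 v=4: → [23,33); WM=26
i=6 t=8 v=2: DROP (t<26-4); WM=26
i=7 t=26 v=6: → [23,33); WM=26
i=8 t=13 v=3: DROP (t<26-4); WM=26
i=9 t=28 v=6: → [23,34); WM=27
i=10 t=29 v=8: → [23,35); WM=28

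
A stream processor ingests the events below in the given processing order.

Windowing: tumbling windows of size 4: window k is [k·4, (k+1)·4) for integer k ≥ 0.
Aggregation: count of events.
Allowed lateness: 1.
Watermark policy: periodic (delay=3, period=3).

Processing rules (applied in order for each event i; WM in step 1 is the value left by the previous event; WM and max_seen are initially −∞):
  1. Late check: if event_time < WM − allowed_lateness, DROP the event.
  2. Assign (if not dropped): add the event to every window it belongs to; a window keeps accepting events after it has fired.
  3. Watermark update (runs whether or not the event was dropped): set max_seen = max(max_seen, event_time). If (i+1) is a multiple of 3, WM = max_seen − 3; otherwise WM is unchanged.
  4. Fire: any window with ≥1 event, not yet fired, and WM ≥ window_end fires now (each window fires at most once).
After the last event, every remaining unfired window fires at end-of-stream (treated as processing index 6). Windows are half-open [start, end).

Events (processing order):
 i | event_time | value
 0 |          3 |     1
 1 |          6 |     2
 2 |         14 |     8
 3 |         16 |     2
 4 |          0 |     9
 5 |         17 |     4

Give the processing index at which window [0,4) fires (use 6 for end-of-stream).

i=0 t=3 v=1: → [0,4); WM=−∞
i=1 t=6 v=2: → [4,8); WM=−∞
i=2 t=14 v=8: → [12,16); WM=11; [0,4) fires=1 [4,8) fires=1
i=3 t=16 v=2: → [16,20); WM=11
i=4 t=0 v=9: DROP (t<11-1); WM=11
i=5 t=17 v=4: → [16,20); WM=14

2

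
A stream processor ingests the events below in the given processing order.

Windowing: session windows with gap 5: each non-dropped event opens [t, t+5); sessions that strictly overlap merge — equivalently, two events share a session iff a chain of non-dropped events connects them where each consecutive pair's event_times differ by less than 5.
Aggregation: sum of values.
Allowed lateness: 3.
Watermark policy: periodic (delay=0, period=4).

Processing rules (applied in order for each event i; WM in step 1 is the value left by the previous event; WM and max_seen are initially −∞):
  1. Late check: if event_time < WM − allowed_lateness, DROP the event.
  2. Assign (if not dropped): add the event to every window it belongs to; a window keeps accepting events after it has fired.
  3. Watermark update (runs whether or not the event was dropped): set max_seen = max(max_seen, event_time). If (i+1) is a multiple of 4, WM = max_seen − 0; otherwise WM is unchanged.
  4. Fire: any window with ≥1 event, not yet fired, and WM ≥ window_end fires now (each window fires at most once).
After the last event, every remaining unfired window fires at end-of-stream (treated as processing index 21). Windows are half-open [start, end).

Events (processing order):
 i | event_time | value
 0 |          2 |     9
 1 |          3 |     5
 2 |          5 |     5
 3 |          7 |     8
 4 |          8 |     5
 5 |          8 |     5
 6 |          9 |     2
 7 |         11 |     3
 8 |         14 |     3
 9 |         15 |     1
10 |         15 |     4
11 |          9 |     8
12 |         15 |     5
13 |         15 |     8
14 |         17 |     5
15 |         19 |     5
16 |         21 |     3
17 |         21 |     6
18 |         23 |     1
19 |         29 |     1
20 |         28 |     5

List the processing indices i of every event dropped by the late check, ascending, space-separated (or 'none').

i=0 t=2 v=9: → [2,7); WM=−∞
i=1 t=3 v=5: → [2,8); WM=−∞
i=2 t=5 v=5: → [2,10); WM=−∞
i=3 t=7 v=8: → [2,12); WM=7
i=4 t=8 v=5: → [2,13); WM=7
i=5 t=8 v=5: → [2,13); WM=7
i=6 t=9 v=2: → [2,14); WM=7
i=7 t=11 v=3: → [2,16); WM=11
i=8 t=14 v=3: → [2,19); WM=11
i=9 t=15 v=1: → [2,20); WM=11
i=10 t=15 v=4: → [2,20); WM=11
i=11 t=9 v=8: → [2,20); WM=15
i=12 t=15 v=5: → [2,20); WM=15
i=13 t=15 v=8: → [2,20); WM=15
i=14 t=17 v=5: → [2,22); WM=15
i=15 t=19 v=5: → [2,24); WM=19
i=16 t=21 v=3: → [2,26); WM=19
i=17 t=21 v=6: → [2,26); WM=19
i=18 t=23 v=1: → [2,28); WM=19
i=19 t=29 v=1: → [29,34); WM=29
i=20 t=28 v=5: → [28,34); WM=29

none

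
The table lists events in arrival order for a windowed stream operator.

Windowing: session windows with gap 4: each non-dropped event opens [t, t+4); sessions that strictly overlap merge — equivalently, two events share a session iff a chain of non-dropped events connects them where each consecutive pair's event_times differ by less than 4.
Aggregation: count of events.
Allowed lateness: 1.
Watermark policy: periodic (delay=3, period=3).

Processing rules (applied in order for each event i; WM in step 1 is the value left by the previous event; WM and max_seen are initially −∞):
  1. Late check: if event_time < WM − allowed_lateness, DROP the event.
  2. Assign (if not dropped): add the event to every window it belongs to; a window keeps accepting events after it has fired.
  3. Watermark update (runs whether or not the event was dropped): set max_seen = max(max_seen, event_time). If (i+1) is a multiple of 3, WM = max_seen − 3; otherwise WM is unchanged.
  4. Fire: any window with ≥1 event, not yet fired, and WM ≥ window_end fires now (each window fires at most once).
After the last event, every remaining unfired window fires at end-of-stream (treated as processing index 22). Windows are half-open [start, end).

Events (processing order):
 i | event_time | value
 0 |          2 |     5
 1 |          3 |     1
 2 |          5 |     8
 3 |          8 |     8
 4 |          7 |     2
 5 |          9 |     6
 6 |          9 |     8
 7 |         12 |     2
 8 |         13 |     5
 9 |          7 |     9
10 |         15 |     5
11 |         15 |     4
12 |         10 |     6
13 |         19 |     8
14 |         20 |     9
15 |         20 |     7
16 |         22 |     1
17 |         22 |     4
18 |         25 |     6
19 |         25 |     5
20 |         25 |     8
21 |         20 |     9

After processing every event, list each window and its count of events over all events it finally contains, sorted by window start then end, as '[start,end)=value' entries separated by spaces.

i=0 t=2 v=5: → [2,6); WM=−∞
i=1 t=3 v=1: → [2,7); WM=−∞
i=2 t=5 v=8: → [2,9); WM=2
i=3 t=8 v=8: → [2,12); WM=2
i=4 t=7 v=2: → [2,12); WM=2
i=5 t=9 v=6: → [2,13); WM=6
i=6 t=9 v=8: → [2,13); WM=6
i=7 t=12 v=2: → [2,16); WM=6
i=8 t=13 v=5: → [2,17); WM=10
i=9 t=7 v=9: DROP (t<10-1); WM=10
i=10 t=15 v=5: → [2,19); WM=10
i=11 t=15 v=4: → [2,19); WM=12
i=12 t=10 v=6: DROP (t<12-1); WM=12
i=13 t=19 v=8: → [19,23); WM=12
i=14 t=20 v=9: → [19,24); WM=17
i=15 t=20 v=7: → [19,24); WM=17
i=16 t=22 v=1: → [19,26); WM=17
i=17 t=22 v=4: → [19,26); WM=19
i=18 t=25 v=6: → [19,29); WM=19
i=19 t=25 v=5: → [19,29); WM=19
i=20 t=25 v=8: → [19,29); WM=22
i=21 t=20 v=9: DROP (t<22-1); WM=22

[2,19)=11 [19,29)=8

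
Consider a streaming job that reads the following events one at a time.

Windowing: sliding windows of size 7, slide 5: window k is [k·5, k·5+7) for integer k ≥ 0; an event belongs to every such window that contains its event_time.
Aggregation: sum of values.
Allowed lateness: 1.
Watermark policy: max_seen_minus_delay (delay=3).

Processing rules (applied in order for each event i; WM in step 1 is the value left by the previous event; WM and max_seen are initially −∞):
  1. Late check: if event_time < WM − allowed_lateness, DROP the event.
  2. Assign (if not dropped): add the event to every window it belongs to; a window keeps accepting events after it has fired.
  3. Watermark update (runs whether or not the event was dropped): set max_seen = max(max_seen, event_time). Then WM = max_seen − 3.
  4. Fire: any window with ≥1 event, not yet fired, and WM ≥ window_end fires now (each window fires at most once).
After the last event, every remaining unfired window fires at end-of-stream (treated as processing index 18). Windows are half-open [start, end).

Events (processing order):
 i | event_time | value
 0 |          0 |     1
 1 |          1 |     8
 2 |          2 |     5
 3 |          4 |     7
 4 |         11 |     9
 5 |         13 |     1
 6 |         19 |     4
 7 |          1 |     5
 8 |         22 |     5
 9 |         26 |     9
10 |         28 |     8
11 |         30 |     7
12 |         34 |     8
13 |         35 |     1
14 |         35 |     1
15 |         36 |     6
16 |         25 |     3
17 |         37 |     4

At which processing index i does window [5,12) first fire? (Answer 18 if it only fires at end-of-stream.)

i=0 t=0 v=1: → [0,7); WM=-3
i=1 t=1 v=8: → [0,7); WM=-2
i=2 t=2 v=5: → [0,7); WM=-1
i=3 t=4 v=7: → [0,7); WM=1
i=4 t=11 v=9: → [10,17),[5,12); WM=8; [0,7) fires=21
i=5 t=13 v=1: → [10,17); WM=10
i=6 t=19 v=4: → [15,22); WM=16; [5,12) fires=9
i=7 t=1 v=5: DROP (t<16-1); WM=16
i=8 t=22 v=5: → [20,27); WM=19; [10,17) fires=10
i=9 t=26 v=9: → [25,32),[20,27); WM=23; [15,22) fires=4
i=10 t=28 v=8: → [25,32); WM=25
i=11 t=30 v=7: → [30,37),[25,32); WM=27; [20,27) fires=14
i=12 t=34 v=8: → [30,37); WM=31
i=13 t=35 v=1: → [35,42),[30,37); WM=32; [25,32) fires=24
i=14 t=35 v=1: → [35,42),[30,37); WM=32
i=15 t=36 v=6: → [35,42),[30,37); WM=33
i=16 t=25 v=3: DROP (t<33-1); WM=33
i=17 t=37 v=4: → [35,42); WM=34

6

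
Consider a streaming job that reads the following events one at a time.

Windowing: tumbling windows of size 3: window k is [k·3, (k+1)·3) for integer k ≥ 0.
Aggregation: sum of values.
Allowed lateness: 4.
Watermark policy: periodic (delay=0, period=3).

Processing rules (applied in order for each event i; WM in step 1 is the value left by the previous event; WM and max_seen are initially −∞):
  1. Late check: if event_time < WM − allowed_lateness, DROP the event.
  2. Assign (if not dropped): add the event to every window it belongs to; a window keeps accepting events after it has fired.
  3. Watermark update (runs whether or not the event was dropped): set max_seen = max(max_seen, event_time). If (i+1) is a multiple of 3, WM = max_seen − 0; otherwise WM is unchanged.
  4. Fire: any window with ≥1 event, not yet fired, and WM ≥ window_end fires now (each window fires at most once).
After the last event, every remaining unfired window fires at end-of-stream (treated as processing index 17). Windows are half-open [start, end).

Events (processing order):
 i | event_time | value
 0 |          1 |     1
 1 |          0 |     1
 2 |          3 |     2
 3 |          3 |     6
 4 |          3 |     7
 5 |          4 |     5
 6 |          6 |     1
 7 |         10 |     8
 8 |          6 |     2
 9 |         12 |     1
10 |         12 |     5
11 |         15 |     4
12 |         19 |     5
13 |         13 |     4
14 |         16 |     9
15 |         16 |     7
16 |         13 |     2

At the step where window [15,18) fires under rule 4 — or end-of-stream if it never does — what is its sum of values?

i=0 t=1 v=1: → [0,3); WM=−∞
i=1 t=0 v=1: → [0,3); WM=−∞
i=2 t=3 v=2: → [3,6); WM=3; [0,3) fires=2
i=3 t=3 v=6: → [3,6); WM=3
i=4 t=3 v=7: → [3,6); WM=3
i=5 t=4 v=5: → [3,6); WM=4
i=6 t=6 v=1: → [6,9); WM=4
i=7 t=10 v=8: → [9,12); WM=4
i=8 t=6 v=2: → [6,9); WM=10; [3,6) fires=20 [6,9) fires=3
i=9 t=12 v=1: → [12,15); WM=10
i=10 t=12 v=5: → [12,15); WM=10
i=11 t=15 v=4: → [15,18); WM=15; [9,12) fires=8 [12,15) fires=6
i=12 t=19 v=5: → [18,21); WM=15
i=13 t=13 v=4: → [12,15); WM=15
i=14 t=16 v=9: → [15,18); WM=19; [15,18) fires=13
i=15 t=16 v=7: → [15,18); WM=19
i=16 t=13 v=2: DROP (t<19-4); WM=19

13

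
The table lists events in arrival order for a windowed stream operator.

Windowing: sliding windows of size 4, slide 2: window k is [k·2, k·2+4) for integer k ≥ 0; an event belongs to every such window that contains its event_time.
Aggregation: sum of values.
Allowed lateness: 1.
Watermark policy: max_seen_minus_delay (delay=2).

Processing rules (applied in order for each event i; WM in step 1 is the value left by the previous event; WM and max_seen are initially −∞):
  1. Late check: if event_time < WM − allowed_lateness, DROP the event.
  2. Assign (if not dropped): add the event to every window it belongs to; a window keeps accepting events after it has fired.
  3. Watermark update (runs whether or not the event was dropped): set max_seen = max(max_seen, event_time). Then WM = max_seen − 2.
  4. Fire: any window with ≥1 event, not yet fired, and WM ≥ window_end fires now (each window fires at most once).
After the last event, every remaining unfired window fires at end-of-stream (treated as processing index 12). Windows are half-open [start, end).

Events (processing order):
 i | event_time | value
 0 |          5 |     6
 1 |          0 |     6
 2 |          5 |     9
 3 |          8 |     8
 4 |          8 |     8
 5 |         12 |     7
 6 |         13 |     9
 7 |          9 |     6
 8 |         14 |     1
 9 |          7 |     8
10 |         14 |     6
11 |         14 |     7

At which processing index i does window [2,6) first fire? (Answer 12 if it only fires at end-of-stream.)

i=0 t=5 v=6: → [4,8),[2,6); WM=3
i=1 t=0 v=6: DROP (t<3-1); WM=3
i=2 t=5 v=9: → [4,8),[2,6); WM=3
i=3 t=8 v=8: → [8,12),[6,10); WM=6; [2,6) fires=15
i=4 t=8 v=8: → [8,12),[6,10); WM=6
i=5 t=12 v=7: → [12,16),[10,14); WM=10; [4,8) fires=15 [6,10) fires=16
i=6 t=13 v=9: → [12,16),[10,14); WM=11
i=7 t=9 v=6: DROP (t<11-1); WM=11
i=8 t=14 v=1: → [14,18),[12,16); WM=12; [8,12) fires=16
i=9 t=7 v=8: DROP (t<12-1); WM=12
i=10 t=14 v=6: → [14,18),[12,16); WM=12
i=11 t=14 v=7: → [14,18),[12,16); WM=12

3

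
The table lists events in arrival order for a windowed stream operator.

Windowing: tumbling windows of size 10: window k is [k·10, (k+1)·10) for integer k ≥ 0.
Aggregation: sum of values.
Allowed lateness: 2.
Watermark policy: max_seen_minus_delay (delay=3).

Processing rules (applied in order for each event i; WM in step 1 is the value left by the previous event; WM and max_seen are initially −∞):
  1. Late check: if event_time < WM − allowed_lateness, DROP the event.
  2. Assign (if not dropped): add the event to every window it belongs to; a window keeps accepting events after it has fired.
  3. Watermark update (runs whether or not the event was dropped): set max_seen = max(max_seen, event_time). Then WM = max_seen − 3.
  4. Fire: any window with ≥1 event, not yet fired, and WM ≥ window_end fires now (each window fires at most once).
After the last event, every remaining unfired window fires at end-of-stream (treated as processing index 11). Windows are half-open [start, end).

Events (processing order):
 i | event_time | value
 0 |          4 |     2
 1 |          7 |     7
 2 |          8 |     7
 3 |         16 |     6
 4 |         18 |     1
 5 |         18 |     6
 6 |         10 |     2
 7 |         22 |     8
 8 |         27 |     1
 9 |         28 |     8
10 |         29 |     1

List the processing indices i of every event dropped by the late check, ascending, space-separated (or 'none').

6

i=0 t=4 v=2: → [0,10); WM=1
i=1 t=7 v=7: → [0,10); WM=4
i=2 t=8 v=7: → [0,10); WM=5
i=3 t=16 v=6: → [10,20); WM=13; [0,10) fires=16
i=4 t=18 v=1: → [10,20); WM=15
i=5 t=18 v=6: → [10,20); WM=15
i=6 t=10 v=2: DROP (t<15-2); WM=15
i=7 t=22 v=8: → [20,30); WM=19
i=8 t=27 v=1: → [20,30); WM=24; [10,20) fires=13
i=9 t=28 v=8: → [20,30); WM=25
i=10 t=29 v=1: → [20,30); WM=26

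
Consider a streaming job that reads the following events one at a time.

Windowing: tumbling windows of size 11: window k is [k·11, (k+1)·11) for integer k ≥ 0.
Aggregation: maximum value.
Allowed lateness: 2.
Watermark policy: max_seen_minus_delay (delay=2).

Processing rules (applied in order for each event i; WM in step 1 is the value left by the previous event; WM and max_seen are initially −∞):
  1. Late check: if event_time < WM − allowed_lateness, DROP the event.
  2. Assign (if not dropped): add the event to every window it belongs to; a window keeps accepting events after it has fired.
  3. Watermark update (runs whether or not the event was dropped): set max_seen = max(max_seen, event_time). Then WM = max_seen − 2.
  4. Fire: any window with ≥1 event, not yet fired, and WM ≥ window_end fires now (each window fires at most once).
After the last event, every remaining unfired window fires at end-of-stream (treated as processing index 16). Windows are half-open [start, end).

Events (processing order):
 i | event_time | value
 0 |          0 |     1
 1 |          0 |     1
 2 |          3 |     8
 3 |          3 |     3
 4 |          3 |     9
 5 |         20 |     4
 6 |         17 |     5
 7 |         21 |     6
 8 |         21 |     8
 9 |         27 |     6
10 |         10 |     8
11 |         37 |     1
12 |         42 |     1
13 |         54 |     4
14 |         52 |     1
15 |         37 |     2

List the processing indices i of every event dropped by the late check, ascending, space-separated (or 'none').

i=0 t=0 v=1: → [0,11); WM=-2
i=1 t=0 v=1: → [0,11); WM=-2
i=2 t=3 v=8: → [0,11); WM=1
i=3 t=3 v=3: → [0,11); WM=1
i=4 t=3 v=9: → [0,11); WM=1
i=5 t=20 v=4: → [11,22); WM=18; [0,11) fires=9
i=6 t=17 v=5: → [11,22); WM=18
i=7 t=21 v=6: → [11,22); WM=19
i=8 t=21 v=8: → [11,22); WM=19
i=9 t=27 v=6: → [22,33); WM=25; [11,22) fires=8
i=10 t=10 v=8: DROP (t<25-2); WM=25
i=11 t=37 v=1: → [33,44); WM=35; [22,33) fires=6
i=12 t=42 v=1: → [33,44); WM=40
i=13 t=54 v=4: → [44,55); WM=52; [33,44) fires=1
i=14 t=52 v=1: → [44,55); WM=52
i=15 t=37 v=2: DROP (t<52-2); WM=52

10 15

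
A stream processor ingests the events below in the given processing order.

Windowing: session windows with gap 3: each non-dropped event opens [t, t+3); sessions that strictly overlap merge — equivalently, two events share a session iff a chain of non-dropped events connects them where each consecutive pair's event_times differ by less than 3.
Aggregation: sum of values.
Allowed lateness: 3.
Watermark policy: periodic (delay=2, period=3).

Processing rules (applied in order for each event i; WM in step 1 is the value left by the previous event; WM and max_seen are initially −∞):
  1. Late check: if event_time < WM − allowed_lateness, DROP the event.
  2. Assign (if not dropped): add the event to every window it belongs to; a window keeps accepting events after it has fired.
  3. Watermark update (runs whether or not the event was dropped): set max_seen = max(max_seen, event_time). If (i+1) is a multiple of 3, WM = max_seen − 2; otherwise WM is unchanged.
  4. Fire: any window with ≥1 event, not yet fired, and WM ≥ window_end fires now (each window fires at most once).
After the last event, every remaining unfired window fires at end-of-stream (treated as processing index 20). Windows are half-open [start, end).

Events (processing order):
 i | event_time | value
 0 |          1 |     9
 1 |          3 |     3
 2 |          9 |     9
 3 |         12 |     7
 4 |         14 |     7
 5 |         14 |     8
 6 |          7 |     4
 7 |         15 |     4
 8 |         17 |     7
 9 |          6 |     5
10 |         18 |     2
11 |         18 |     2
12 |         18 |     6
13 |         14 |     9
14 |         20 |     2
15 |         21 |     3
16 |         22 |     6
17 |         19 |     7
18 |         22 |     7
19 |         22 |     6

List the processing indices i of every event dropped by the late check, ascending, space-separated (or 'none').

6 9

i=0 t=1 v=9: → [1,4); WM=−∞
i=1 t=3 v=3: → [1,6); WM=−∞
i=2 t=9 v=9: → [9,12); WM=7
i=3 t=12 v=7: → [12,15); WM=7
i=4 t=14 v=7: → [12,17); WM=7
i=5 t=14 v=8: → [12,17); WM=12
i=6 t=7 v=4: DROP (t<12-3); WM=12
i=7 t=15 v=4: → [12,18); WM=12
i=8 t=17 v=7: → [12,20); WM=15
i=9 t=6 v=5: DROP (t<15-3); WM=15
i=10 t=18 v=2: → [12,21); WM=15
i=11 t=18 v=2: → [12,21); WM=16
i=12 t=18 v=6: → [12,21); WM=16
i=13 t=14 v=9: → [12,21); WM=16
i=14 t=20 v=2: → [12,23); WM=18
i=15 t=21 v=3: → [12,24); WM=18
i=16 t=22 v=6: → [12,25); WM=18
i=17 t=19 v=7: → [12,25); WM=20
i=18 t=22 v=7: → [12,25); WM=20
i=19 t=22 v=6: → [12,25); WM=20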